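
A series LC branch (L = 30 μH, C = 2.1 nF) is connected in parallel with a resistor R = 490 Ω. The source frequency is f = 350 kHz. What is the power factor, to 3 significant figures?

ω = 2πf = 2.199e+06 rad/s
X_L = ωL = 66.0 Ω
X_C = 1/(ωC) = 217 Ω
Branch 1: Z₁ = R = 490 Ω
Branch 2 (series LC): Z₂ = j(X_L − X_C) = −j151 Ω
Parallel: Z = Z₁Z₂/(Z₁+Z₂), |Z| = 144 Ω, ∠Z = -72.9°
cos φ = cos(-72.9°) = 0.294

0.294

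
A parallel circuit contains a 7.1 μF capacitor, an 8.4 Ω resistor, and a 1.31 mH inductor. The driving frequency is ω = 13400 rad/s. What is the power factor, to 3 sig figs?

0.952

X_L = ωL = 17.6 Ω
X_C = 1/(ωC) = 10.5 Ω
Parallel: admittances add. Y = 1/R + 1/(jωL) + jωC
Y = (0.119 + j0.0382) S
|Y| = 0.125 S → |Z| = 1/|Y| = 8.00 Ω, ∠Z = −∠Y = -17.8°
cos φ = cos(-17.8°) = 0.952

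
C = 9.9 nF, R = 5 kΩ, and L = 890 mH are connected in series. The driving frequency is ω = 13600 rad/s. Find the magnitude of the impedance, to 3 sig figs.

6850 Ω

X_L = ωL = 12100 Ω
X_C = 1/(ωC) = 7430 Ω
Net reactance X = X_L − X_C = 4680 Ω
Z = 5000 + j4680 Ω
|Z| = √(5000² + 4680²) = 6850 Ω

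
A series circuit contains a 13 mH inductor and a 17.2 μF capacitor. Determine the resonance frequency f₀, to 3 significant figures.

337 Hz

ω₀ = 1/√(LC) = 1/√(0.013 × 1.72e-05) = 2115 rad/s
f₀ = ω₀/(2π) = 337 Hz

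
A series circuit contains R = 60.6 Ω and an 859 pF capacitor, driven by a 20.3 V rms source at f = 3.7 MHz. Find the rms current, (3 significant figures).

258 mA

ω = 2πf = 2.325e+07 rad/s
X_C = 1/(ωC) = 50.1 Ω
Z = 60.6 − j50.1 Ω
|Z| = √(60.6² + 50.1²) = 78.6 Ω
I = V/|Z| = 20.3/78.6 = 258 mA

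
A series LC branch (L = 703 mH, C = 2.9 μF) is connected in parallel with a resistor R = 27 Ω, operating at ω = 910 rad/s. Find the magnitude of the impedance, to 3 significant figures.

26.9 Ω

X_L = ωL = 640 Ω
X_C = 1/(ωC) = 379 Ω
Branch 1: Z₁ = R = 27.0 Ω
Branch 2 (series LC): Z₂ = j(X_L − X_C) = j261 Ω
Parallel: Z = Z₁Z₂/(Z₁+Z₂), |Z| = 26.9 Ω, ∠Z = 5.91°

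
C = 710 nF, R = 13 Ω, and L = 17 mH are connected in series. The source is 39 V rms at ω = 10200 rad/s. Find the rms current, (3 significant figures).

X_L = ωL = 173 Ω
X_C = 1/(ωC) = 138 Ω
Net reactance X = X_L − X_C = 35.3 Ω
Z = 13.0 + j35.3 Ω
|Z| = √(13.0² + 35.3²) = 37.6 Ω
I = V/|Z| = 39/37.6 = 1.04 A

1.04 A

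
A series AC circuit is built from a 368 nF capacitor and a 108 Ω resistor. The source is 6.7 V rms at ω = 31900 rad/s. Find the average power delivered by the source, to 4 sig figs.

256.2 mW

X_C = 1/(ωC) = 85.18 Ω
Z = 108.0 − j85.18 Ω
|Z| = √(108.0² + 85.18²) = 137.6 Ω
∠Z = arctan(-85.18/108.0) = -38.26°
I = V/|Z| = 48.71 mA
P = VI cos φ = 6.7 × 0.04871 × cos(-38.26°) = 256.2 mW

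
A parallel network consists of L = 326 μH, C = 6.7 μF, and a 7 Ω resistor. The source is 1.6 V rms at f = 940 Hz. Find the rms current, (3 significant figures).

801 mA

ω = 2πf = 5906 rad/s
X_L = ωL = 1.93 Ω
X_C = 1/(ωC) = 25.3 Ω
Parallel: admittances add. Y = 1/R + 1/(jωL) + jωC
Y = (0.143 − j0.480) S
|Y| = 0.501 S → |Z| = 1/|Y| = 2.00 Ω, ∠Z = −∠Y = 73.4°
I = V/|Z| = 1.6/2.00 = 801 mA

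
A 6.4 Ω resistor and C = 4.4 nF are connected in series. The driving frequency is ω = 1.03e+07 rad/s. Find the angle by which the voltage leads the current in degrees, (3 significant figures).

-73.8°

X_C = 1/(ωC) = 22.1 Ω
Z = 6.40 − j22.1 Ω
|Z| = √(6.40² + 22.1²) = 23.0 Ω
∠Z = arctan(-22.1/6.40) = -73.8°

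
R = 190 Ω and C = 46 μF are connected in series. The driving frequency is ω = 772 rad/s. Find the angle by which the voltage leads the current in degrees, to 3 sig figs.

X_C = 1/(ωC) = 28.2 Ω
Z = 190 − j28.2 Ω
|Z| = √(190² + 28.2²) = 192 Ω
∠Z = arctan(-28.2/190) = -8.43°

-8.43°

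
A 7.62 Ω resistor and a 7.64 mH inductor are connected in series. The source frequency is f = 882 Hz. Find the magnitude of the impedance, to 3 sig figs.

ω = 2πf = 5542 rad/s
X_L = ωL = 42.3 Ω
Z = 7.62 + j42.3 Ω
|Z| = √(7.62² + 42.3²) = 43.0 Ω

43.0 Ω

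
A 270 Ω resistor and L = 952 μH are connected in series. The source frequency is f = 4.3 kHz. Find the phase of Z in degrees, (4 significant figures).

ω = 2πf = 27020 rad/s
X_L = ωL = 25.72 Ω
Z = 270.0 + j25.72 Ω
|Z| = √(270.0² + 25.72²) = 271.2 Ω
∠Z = arctan(25.72/270.0) = 5.442°

5.442°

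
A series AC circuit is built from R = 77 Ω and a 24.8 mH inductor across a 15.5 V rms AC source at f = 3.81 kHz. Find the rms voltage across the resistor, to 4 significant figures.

ω = 2πf = 23940 rad/s
X_L = ωL = 593.7 Ω
Z = 77.00 + j593.7 Ω
|Z| = √(77.00² + 593.7²) = 598.7 Ω
I = V/|Z| = 25.89 mA
V_R = I·|Z_R| = 0.02589 × 77.00 = 1.994 V

1.994 V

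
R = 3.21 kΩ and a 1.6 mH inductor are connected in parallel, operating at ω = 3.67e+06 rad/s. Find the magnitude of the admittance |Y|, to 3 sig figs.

355 μS

X_L = ωL = 5870 Ω
Parallel: admittances add. Y = 1/R + 1/(jωL)
Y = (0.000312 − j0.000170) S
|Y| = 0.000355 S → |Z| = 1/|Y| = 2820 Ω, ∠Z = −∠Y = 28.7°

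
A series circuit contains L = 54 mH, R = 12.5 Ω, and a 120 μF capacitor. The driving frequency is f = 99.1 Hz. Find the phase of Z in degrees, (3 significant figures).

58.3°

ω = 2πf = 622.7 rad/s
X_L = ωL = 33.6 Ω
X_C = 1/(ωC) = 13.4 Ω
Net reactance X = X_L − X_C = 20.2 Ω
Z = 12.5 + j20.2 Ω
|Z| = √(12.5² + 20.2²) = 23.8 Ω
∠Z = arctan(20.2/12.5) = 58.3°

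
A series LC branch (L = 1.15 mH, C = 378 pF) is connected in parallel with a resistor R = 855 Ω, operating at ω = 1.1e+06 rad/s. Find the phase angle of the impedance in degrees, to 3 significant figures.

X_L = ωL = 1260 Ω
X_C = 1/(ωC) = 2410 Ω
Branch 1: Z₁ = R = 855 Ω
Branch 2 (series LC): Z₂ = j(X_L − X_C) = −j1140 Ω
Parallel: Z = Z₁Z₂/(Z₁+Z₂), |Z| = 684 Ω, ∠Z = -36.9°

-36.9°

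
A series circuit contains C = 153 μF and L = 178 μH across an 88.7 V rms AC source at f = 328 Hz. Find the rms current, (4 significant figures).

31.63 A

ω = 2πf = 2061 rad/s
X_L = ωL = 0.3668 Ω
X_C = 1/(ωC) = 3.171 Ω
Net reactance X = X_L − X_C = -2.805 Ω
Z = − j2.805 Ω
|Z| = √(0² + 2.805²) = 2.805 Ω
I = V/|Z| = 88.7/2.805 = 31.63 A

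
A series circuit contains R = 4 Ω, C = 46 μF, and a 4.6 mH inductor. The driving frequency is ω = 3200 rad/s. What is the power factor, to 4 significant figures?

0.4505

X_L = ωL = 14.72 Ω
X_C = 1/(ωC) = 6.793 Ω
Net reactance X = X_L − X_C = 7.927 Ω
Z = 4.000 + j7.927 Ω
|Z| = √(4.000² + 7.927²) = 8.879 Ω
∠Z = arctan(7.927/4.000) = 63.22°
cos φ = cos(63.22°) = 0.4505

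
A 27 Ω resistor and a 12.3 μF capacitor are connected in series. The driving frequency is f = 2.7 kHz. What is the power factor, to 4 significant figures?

0.9846

ω = 2πf = 16960 rad/s
X_C = 1/(ωC) = 4.792 Ω
Z = 27.00 − j4.792 Ω
|Z| = √(27.00² + 4.792²) = 27.42 Ω
∠Z = arctan(-4.792/27.00) = -10.06°
cos φ = cos(-10.06°) = 0.9846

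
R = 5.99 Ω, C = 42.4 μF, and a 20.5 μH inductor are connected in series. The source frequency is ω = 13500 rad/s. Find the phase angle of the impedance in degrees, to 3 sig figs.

-13.8°

X_L = ωL = 0.277 Ω
X_C = 1/(ωC) = 1.75 Ω
Net reactance X = X_L − X_C = -1.47 Ω
Z = 5.99 − j1.47 Ω
|Z| = √(5.99² + 1.47²) = 6.17 Ω
∠Z = arctan(-1.47/5.99) = -13.8°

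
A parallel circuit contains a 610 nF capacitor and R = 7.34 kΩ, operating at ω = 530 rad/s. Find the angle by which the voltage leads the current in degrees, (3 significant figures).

X_C = 1/(ωC) = 3090 Ω
Parallel: admittances add. Y = 1/R + jωC
Y = (0.000136 + j0.000323) S
|Y| = 0.000351 S → |Z| = 1/|Y| = 2850 Ω, ∠Z = −∠Y = -67.1°

-67.1°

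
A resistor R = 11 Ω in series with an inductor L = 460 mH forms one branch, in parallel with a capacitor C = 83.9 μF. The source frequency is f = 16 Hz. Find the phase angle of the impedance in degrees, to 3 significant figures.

ω = 2πf = 100.5 rad/s
X_L = ωL = 46.2 Ω
X_C = 1/(ωC) = 119 Ω
Branch 1 (R+jX_L): Z₁ = 11.0 + j46.2 Ω, |Z₁| = 47.5 Ω
Branch 2 (−jX_C): Z₂ = −j119 Ω
Parallel: Z = Z₁Z₂/(Z₁+Z₂), |Z| = 77.0 Ω, ∠Z = 68.0°

68.0°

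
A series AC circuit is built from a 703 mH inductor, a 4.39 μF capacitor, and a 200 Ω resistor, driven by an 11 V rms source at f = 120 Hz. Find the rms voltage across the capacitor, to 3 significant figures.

11.0 V

ω = 2πf = 754.0 rad/s
X_L = ωL = 530 Ω
X_C = 1/(ωC) = 302 Ω
Net reactance X = X_L − X_C = 228 Ω
Z = 200 + j228 Ω
|Z| = √(200² + 228²) = 303 Ω
I = V/|Z| = 36.3 mA
V_C = I·|Z_C| = 0.0363 × 302 = 11.0 V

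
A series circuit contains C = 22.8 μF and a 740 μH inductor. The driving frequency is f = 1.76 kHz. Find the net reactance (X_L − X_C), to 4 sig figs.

4.217 Ω

ω = 2πf = 11060 rad/s
X_L = ωL = 8.183 Ω
X_C = 1/(ωC) = 3.966 Ω
X = 8.183 − 3.966 = 4.217 Ω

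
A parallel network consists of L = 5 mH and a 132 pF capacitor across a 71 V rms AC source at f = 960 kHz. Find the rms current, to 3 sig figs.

ω = 2πf = 6.032e+06 rad/s
X_L = ωL = 30200 Ω
X_C = 1/(ωC) = 1260 Ω
Parallel: admittances add. Y = 1/(jωL) + jωC
Y = (0 + j0.000763) S
|Y| = 0.000763 S → |Z| = 1/|Y| = 1310 Ω, ∠Z = −∠Y = -90.0°
I = V/|Z| = 71/1310 = 54.2 mA

54.2 mA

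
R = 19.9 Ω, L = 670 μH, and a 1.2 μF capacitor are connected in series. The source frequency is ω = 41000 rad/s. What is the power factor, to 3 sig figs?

0.941

X_L = ωL = 27.5 Ω
X_C = 1/(ωC) = 20.3 Ω
Net reactance X = X_L − X_C = 7.14 Ω
Z = 19.9 + j7.14 Ω
|Z| = √(19.9² + 7.14²) = 21.1 Ω
∠Z = arctan(7.14/19.9) = 19.7°
cos φ = cos(19.7°) = 0.941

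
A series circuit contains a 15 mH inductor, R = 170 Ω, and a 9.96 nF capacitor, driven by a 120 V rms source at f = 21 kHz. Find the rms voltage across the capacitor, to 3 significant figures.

ω = 2πf = 131900 rad/s
X_L = ωL = 1980 Ω
X_C = 1/(ωC) = 761 Ω
Net reactance X = X_L − X_C = 1220 Ω
Z = 170 + j1220 Ω
|Z| = √(170² + 1220²) = 1230 Ω
I = V/|Z| = 97.6 mA
V_C = I·|Z_C| = 0.0976 × 761 = 74.2 V

74.2 V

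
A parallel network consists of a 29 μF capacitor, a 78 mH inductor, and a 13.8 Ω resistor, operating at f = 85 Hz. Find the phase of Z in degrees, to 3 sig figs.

ω = 2πf = 534.1 rad/s
X_L = ωL = 41.7 Ω
X_C = 1/(ωC) = 64.6 Ω
Parallel: admittances add. Y = 1/R + 1/(jωL) + jωC
Y = (0.0725 − j0.00852) S
|Y| = 0.0730 S → |Z| = 1/|Y| = 13.7 Ω, ∠Z = −∠Y = 6.70°

6.70°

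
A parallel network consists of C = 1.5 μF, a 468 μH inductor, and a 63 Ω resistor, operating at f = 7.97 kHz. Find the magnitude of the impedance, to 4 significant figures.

27.68 Ω

ω = 2πf = 50080 rad/s
X_L = ωL = 23.44 Ω
X_C = 1/(ωC) = 13.31 Ω
Parallel: admittances add. Y = 1/R + 1/(jωL) + jωC
Y = (0.01587 + j0.03245) S
|Y| = 0.03612 S → |Z| = 1/|Y| = 27.68 Ω, ∠Z = −∠Y = -63.93°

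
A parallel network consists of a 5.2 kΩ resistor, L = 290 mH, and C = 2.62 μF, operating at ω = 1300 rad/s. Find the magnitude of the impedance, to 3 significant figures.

1290 Ω

X_L = ωL = 377 Ω
X_C = 1/(ωC) = 294 Ω
Parallel: admittances add. Y = 1/R + 1/(jωL) + jωC
Y = (0.000192 + j0.000753) S
|Y| = 0.000778 S → |Z| = 1/|Y| = 1290 Ω, ∠Z = −∠Y = -75.7°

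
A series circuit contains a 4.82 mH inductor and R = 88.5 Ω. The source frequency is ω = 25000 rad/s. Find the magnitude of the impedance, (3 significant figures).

X_L = ωL = 120 Ω
Z = 88.5 + j120 Ω
|Z| = √(88.5² + 120²) = 150 Ω

150 Ω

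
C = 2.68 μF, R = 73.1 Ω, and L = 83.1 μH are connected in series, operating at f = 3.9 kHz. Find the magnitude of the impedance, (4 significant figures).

74.28 Ω

ω = 2πf = 24500 rad/s
X_L = ωL = 2.036 Ω
X_C = 1/(ωC) = 15.23 Ω
Net reactance X = X_L − X_C = -13.19 Ω
Z = 73.10 − j13.19 Ω
|Z| = √(73.10² + 13.19²) = 74.28 Ω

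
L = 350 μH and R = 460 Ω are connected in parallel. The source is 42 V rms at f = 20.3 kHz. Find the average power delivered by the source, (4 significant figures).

3.835 W

ω = 2πf = 127500 rad/s
X_L = ωL = 44.64 Ω
Parallel: admittances add. Y = 1/R + 1/(jωL)
Y = (0.002174 − j0.02240) S
|Y| = 0.02251 S → |Z| = 1/|Y| = 44.43 Ω, ∠Z = −∠Y = 84.46°
I = V/|Z| = 945.2 mA
P = VI cos φ = 42 × 0.9452 × cos(84.46°) = 3.835 W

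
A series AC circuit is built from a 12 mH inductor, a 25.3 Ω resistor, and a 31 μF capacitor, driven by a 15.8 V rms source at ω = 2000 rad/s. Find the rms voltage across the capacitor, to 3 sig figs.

9.62 V

X_L = ωL = 24.0 Ω
X_C = 1/(ωC) = 16.1 Ω
Net reactance X = X_L − X_C = 7.87 Ω
Z = 25.3 + j7.87 Ω
|Z| = √(25.3² + 7.87²) = 26.5 Ω
I = V/|Z| = 596 mA
V_C = I·|Z_C| = 0.596 × 16.1 = 9.62 V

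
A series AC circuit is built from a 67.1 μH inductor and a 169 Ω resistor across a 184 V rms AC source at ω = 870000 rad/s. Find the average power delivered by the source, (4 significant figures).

179.0 W

X_L = ωL = 58.38 Ω
Z = 169.0 + j58.38 Ω
|Z| = √(169.0² + 58.38²) = 178.8 Ω
∠Z = arctan(58.38/169.0) = 19.06°
I = V/|Z| = 1.029 A
P = VI cos φ = 184 × 1.029 × cos(19.06°) = 179.0 W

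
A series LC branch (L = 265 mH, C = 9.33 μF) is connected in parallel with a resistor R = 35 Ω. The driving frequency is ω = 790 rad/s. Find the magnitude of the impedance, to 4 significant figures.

X_L = ωL = 209.4 Ω
X_C = 1/(ωC) = 135.7 Ω
Branch 1: Z₁ = R = 35.00 Ω
Branch 2 (series LC): Z₂ = j(X_L − X_C) = j73.68 Ω
Parallel: Z = Z₁Z₂/(Z₁+Z₂), |Z| = 31.61 Ω, ∠Z = 25.41°

31.61 Ω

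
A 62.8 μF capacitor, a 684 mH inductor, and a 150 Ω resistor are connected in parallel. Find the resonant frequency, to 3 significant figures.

ω₀ = 1/√(LC) = 1/√(0.684 × 6.28e-05) = 152.6 rad/s
f₀ = ω₀/(2π) = 24.3 Hz

24.3 Hz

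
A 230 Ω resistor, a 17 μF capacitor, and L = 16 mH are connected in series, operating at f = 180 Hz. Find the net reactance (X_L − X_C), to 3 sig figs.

-33.9 Ω

ω = 2πf = 1131 rad/s
X_L = ωL = 18.1 Ω
X_C = 1/(ωC) = 52.0 Ω
X = 18.1 − 52.0 = -33.9 Ω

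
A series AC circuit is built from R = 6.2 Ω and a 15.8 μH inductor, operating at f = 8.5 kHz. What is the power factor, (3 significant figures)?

0.991

ω = 2πf = 53410 rad/s
X_L = ωL = 0.844 Ω
Z = 6.20 + j0.844 Ω
|Z| = √(6.20² + 0.844²) = 6.26 Ω
∠Z = arctan(0.844/6.20) = 7.75°
cos φ = cos(7.75°) = 0.991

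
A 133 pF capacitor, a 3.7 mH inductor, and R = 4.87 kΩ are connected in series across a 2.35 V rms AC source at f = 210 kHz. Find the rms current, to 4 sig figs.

ω = 2πf = 1.319e+06 rad/s
X_L = ωL = 4882 Ω
X_C = 1/(ωC) = 5698 Ω
Net reactance X = X_L − X_C = -816.3 Ω
Z = 4870 − j816.3 Ω
|Z| = √(4870² + 816.3²) = 4938 Ω
I = V/|Z| = 2.35/4938 = 475.9 μA

475.9 μA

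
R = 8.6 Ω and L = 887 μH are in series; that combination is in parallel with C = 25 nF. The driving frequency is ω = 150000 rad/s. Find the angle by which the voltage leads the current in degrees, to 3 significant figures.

X_L = ωL = 133 Ω
X_C = 1/(ωC) = 267 Ω
Branch 1 (R+jX_L): Z₁ = 8.60 + j133 Ω, |Z₁| = 133 Ω
Branch 2 (−jX_C): Z₂ = −j267 Ω
Parallel: Z = Z₁Z₂/(Z₁+Z₂), |Z| = 266 Ω, ∠Z = 82.6°

82.6°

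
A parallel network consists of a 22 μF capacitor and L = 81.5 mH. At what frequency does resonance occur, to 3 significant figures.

ω₀ = 1/√(LC) = 1/√(0.0815 × 2.2e-05) = 746.8 rad/s
f₀ = ω₀/(2π) = 119 Hz

119 Hz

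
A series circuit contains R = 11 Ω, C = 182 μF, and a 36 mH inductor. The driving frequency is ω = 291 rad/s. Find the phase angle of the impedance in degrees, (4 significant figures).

X_L = ωL = 10.48 Ω
X_C = 1/(ωC) = 18.88 Ω
Net reactance X = X_L − X_C = -8.405 Ω
Z = 11.00 − j8.405 Ω
|Z| = √(11.00² + 8.405²) = 13.84 Ω
∠Z = arctan(-8.405/11.00) = -37.38°

-37.38°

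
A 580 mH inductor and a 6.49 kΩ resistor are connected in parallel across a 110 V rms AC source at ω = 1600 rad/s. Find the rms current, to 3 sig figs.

120 mA

X_L = ωL = 928 Ω
Parallel: admittances add. Y = 1/R + 1/(jωL)
Y = (0.000154 − j0.00108) S
|Y| = 0.00109 S → |Z| = 1/|Y| = 919 Ω, ∠Z = −∠Y = 81.9°
I = V/|Z| = 110/919 = 120 mA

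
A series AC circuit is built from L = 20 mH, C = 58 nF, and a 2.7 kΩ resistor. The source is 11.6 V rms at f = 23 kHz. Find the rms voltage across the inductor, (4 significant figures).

ω = 2πf = 144500 rad/s
X_L = ωL = 2890 Ω
X_C = 1/(ωC) = 119.3 Ω
Net reactance X = X_L − X_C = 2771 Ω
Z = 2700 + j2771 Ω
|Z| = √(2700² + 2771²) = 3869 Ω
I = V/|Z| = 2.998 mA
V_L = I·|Z_L| = 0.002998 × 2890 = 8.666 V

8.666 V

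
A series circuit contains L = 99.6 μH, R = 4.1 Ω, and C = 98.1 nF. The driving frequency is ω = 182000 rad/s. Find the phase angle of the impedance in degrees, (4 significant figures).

-83.82°

X_L = ωL = 18.13 Ω
X_C = 1/(ωC) = 56.01 Ω
Net reactance X = X_L − X_C = -37.88 Ω
Z = 4.100 − j37.88 Ω
|Z| = √(4.100² + 37.88²) = 38.10 Ω
∠Z = arctan(-37.88/4.100) = -83.82°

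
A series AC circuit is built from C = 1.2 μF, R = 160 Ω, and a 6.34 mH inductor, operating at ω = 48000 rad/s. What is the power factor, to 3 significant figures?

X_L = ωL = 304 Ω
X_C = 1/(ωC) = 17.4 Ω
Net reactance X = X_L − X_C = 287 Ω
Z = 160 + j287 Ω
|Z| = √(160² + 287²) = 329 Ω
∠Z = arctan(287/160) = 60.9°
cos φ = cos(60.9°) = 0.487

0.487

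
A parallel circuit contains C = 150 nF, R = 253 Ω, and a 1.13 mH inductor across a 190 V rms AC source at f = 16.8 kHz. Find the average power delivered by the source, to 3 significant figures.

143 W

ω = 2πf = 105600 rad/s
X_L = ωL = 119 Ω
X_C = 1/(ωC) = 63.2 Ω
Parallel: admittances add. Y = 1/R + 1/(jωL) + jωC
Y = (0.00395 + j0.00745) S
|Y| = 0.00843 S → |Z| = 1/|Y| = 119 Ω, ∠Z = −∠Y = -62.1°
I = V/|Z| = 1.60 A
P = VI cos φ = 190 × 1.60 × cos(-62.1°) = 143 W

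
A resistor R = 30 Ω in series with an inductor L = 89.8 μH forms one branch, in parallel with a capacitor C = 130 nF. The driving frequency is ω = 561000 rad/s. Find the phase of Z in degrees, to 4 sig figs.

-81.48°

X_L = ωL = 50.38 Ω
X_C = 1/(ωC) = 13.71 Ω
Branch 1 (R+jX_L): Z₁ = 30.00 + j50.38 Ω, |Z₁| = 58.63 Ω
Branch 2 (−jX_C): Z₂ = −j13.71 Ω
Parallel: Z = Z₁Z₂/(Z₁+Z₂), |Z| = 16.97 Ω, ∠Z = -81.48°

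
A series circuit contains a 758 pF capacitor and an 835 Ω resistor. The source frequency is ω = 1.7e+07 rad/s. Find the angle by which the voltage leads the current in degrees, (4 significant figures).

X_C = 1/(ωC) = 77.60 Ω
Z = 835.0 − j77.60 Ω
|Z| = √(835.0² + 77.60²) = 838.6 Ω
∠Z = arctan(-77.60/835.0) = -5.310°

-5.310°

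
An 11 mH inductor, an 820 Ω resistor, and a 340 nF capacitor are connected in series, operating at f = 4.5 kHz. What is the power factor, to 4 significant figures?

0.9696

ω = 2πf = 28270 rad/s
X_L = ωL = 311.0 Ω
X_C = 1/(ωC) = 104.0 Ω
Net reactance X = X_L − X_C = 207.0 Ω
Z = 820.0 + j207.0 Ω
|Z| = √(820.0² + 207.0²) = 845.7 Ω
∠Z = arctan(207.0/820.0) = 14.17°
cos φ = cos(14.17°) = 0.9696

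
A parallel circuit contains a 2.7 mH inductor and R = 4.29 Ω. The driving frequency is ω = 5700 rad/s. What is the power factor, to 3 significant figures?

X_L = ωL = 15.4 Ω
Parallel: admittances add. Y = 1/R + 1/(jωL)
Y = (0.233 − j0.0650) S
|Y| = 0.242 S → |Z| = 1/|Y| = 4.13 Ω, ∠Z = −∠Y = 15.6°
cos φ = cos(15.6°) = 0.963

0.963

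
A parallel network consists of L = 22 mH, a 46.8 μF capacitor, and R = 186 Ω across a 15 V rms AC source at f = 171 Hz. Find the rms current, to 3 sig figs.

144 mA

ω = 2πf = 1074 rad/s
X_L = ωL = 23.6 Ω
X_C = 1/(ωC) = 19.9 Ω
Parallel: admittances add. Y = 1/R + 1/(jωL) + jωC
Y = (0.00538 + j0.00798) S
|Y| = 0.00962 S → |Z| = 1/|Y| = 104 Ω, ∠Z = −∠Y = -56.0°
I = V/|Z| = 15/104 = 144 mA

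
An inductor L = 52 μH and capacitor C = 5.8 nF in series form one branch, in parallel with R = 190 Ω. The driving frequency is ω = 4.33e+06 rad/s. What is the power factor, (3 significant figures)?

X_L = ωL = 225 Ω
X_C = 1/(ωC) = 39.8 Ω
Branch 1: Z₁ = R = 190 Ω
Branch 2 (series LC): Z₂ = j(X_L − X_C) = j185 Ω
Parallel: Z = Z₁Z₂/(Z₁+Z₂), |Z| = 133 Ω, ∠Z = 45.7°
cos φ = cos(45.7°) = 0.698

0.698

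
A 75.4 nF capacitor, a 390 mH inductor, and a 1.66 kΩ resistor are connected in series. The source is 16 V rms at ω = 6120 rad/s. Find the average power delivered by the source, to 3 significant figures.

152 mW

X_L = ωL = 2390 Ω
X_C = 1/(ωC) = 2170 Ω
Net reactance X = X_L − X_C = 220 Ω
Z = 1660 + j220 Ω
|Z| = √(1660² + 220²) = 1670 Ω
∠Z = arctan(220/1660) = 7.54°
I = V/|Z| = 9.56 mA
P = VI cos φ = 16 × 0.00956 × cos(7.54°) = 152 mW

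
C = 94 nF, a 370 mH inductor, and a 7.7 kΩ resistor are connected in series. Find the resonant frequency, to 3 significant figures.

ω₀ = 1/√(LC) = 1/√(0.37 × 9.4e-08) = 5362 rad/s
f₀ = ω₀/(2π) = 853 Hz

853 Hz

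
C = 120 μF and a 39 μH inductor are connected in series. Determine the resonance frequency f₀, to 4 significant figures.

2.326 kHz

ω₀ = 1/√(LC) = 1/√(3.9e-05 × 0.00012) = 14620 rad/s
f₀ = ω₀/(2π) = 2.326 kHz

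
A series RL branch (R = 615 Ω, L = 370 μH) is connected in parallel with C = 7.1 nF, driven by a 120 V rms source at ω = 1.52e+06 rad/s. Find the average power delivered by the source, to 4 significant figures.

12.75 W

X_L = ωL = 562.4 Ω
X_C = 1/(ωC) = 92.66 Ω
Branch 1 (R+jX_L): Z₁ = 615.0 + j562.4 Ω, |Z₁| = 833.4 Ω
Branch 2 (−jX_C): Z₂ = −j92.66 Ω
Parallel: Z = Z₁Z₂/(Z₁+Z₂), |Z| = 99.79 Ω, ∠Z = -84.93°
I = V/|Z| = 1.203 A
P = VI cos φ = 120 × 1.203 × cos(-84.93°) = 12.75 W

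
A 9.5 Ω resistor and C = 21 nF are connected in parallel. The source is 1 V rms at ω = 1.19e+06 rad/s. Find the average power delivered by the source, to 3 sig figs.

105 mW

X_C = 1/(ωC) = 40.0 Ω
Parallel: admittances add. Y = 1/R + jωC
Y = (0.105 + j0.0250) S
|Y| = 0.108 S → |Z| = 1/|Y| = 9.24 Ω, ∠Z = −∠Y = -13.4°
I = V/|Z| = 108 mA
P = VI cos φ = 1 × 0.108 × cos(-13.4°) = 105 mW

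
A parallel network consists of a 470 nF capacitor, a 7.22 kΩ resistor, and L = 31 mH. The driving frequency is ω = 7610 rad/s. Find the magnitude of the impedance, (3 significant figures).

X_L = ωL = 236 Ω
X_C = 1/(ωC) = 280 Ω
Parallel: admittances add. Y = 1/R + 1/(jωL) + jωC
Y = (0.000139 − j0.000662) S
|Y| = 0.000677 S → |Z| = 1/|Y| = 1480 Ω, ∠Z = −∠Y = 78.2°

1480 Ω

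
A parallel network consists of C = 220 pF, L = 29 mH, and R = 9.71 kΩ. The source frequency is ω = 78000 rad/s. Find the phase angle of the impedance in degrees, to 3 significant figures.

76.4°

X_L = ωL = 2260 Ω
X_C = 1/(ωC) = 58300 Ω
Parallel: admittances add. Y = 1/R + 1/(jωL) + jωC
Y = (0.000103 − j0.000425) S
|Y| = 0.000437 S → |Z| = 1/|Y| = 2290 Ω, ∠Z = −∠Y = 76.4°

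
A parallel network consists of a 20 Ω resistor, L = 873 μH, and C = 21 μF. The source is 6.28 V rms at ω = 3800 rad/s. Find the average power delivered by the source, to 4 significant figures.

1.972 W

X_L = ωL = 3.317 Ω
X_C = 1/(ωC) = 12.53 Ω
Parallel: admittances add. Y = 1/R + 1/(jωL) + jωC
Y = (0.05000 − j0.2216) S
|Y| = 0.2272 S → |Z| = 1/|Y| = 4.401 Ω, ∠Z = −∠Y = 77.29°
I = V/|Z| = 1.427 A
P = VI cos φ = 6.28 × 1.427 × cos(77.29°) = 1.972 W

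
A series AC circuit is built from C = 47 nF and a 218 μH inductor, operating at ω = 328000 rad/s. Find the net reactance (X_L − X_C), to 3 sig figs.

6.64 Ω

X_L = ωL = 71.5 Ω
X_C = 1/(ωC) = 64.9 Ω
X = 71.5 − 64.9 = 6.64 Ω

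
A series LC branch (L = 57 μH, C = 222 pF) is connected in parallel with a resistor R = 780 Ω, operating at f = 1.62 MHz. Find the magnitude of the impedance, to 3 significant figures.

ω = 2πf = 1.018e+07 rad/s
X_L = ωL = 580 Ω
X_C = 1/(ωC) = 443 Ω
Branch 1: Z₁ = R = 780 Ω
Branch 2 (series LC): Z₂ = j(X_L − X_C) = j138 Ω
Parallel: Z = Z₁Z₂/(Z₁+Z₂), |Z| = 136 Ω, ∠Z = 80.0°

136 Ω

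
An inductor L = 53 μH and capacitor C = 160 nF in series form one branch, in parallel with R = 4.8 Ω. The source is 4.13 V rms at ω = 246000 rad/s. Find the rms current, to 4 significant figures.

922.9 mA

X_L = ωL = 13.04 Ω
X_C = 1/(ωC) = 25.41 Ω
Branch 1: Z₁ = R = 4.800 Ω
Branch 2 (series LC): Z₂ = j(X_L − X_C) = −j12.37 Ω
Parallel: Z = Z₁Z₂/(Z₁+Z₂), |Z| = 4.475 Ω, ∠Z = -21.21°
I = V/|Z| = 4.13/4.475 = 922.9 mA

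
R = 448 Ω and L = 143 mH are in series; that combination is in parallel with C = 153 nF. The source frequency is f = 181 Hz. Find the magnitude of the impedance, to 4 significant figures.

ω = 2πf = 1137 rad/s
X_L = ωL = 162.6 Ω
X_C = 1/(ωC) = 5747 Ω
Branch 1 (R+jX_L): Z₁ = 448.0 + j162.6 Ω, |Z₁| = 476.6 Ω
Branch 2 (−jX_C): Z₂ = −j5747 Ω
Parallel: Z = Z₁Z₂/(Z₁+Z₂), |Z| = 488.9 Ω, ∠Z = 15.36°

488.9 Ω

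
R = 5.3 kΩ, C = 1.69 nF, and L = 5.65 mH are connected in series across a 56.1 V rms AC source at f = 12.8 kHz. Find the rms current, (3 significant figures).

ω = 2πf = 80420 rad/s
X_L = ωL = 454 Ω
X_C = 1/(ωC) = 7360 Ω
Net reactance X = X_L − X_C = -6900 Ω
Z = 5300 − j6900 Ω
|Z| = √(5300² + 6900²) = 8700 Ω
I = V/|Z| = 56.1/8700 = 6.45 mA

6.45 mA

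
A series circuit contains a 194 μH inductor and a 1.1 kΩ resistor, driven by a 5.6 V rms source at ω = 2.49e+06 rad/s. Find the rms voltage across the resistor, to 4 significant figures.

5.127 V

X_L = ωL = 483.1 Ω
Z = 1100 + j483.1 Ω
|Z| = √(1100² + 483.1²) = 1201 Ω
I = V/|Z| = 4.661 mA
V_R = I·|Z_R| = 0.004661 × 1100 = 5.127 V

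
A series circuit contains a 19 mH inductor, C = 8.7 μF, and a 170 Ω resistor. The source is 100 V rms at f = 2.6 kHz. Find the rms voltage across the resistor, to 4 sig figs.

48.89 V

ω = 2πf = 16340 rad/s
X_L = ωL = 310.4 Ω
X_C = 1/(ωC) = 7.036 Ω
Net reactance X = X_L − X_C = 303.4 Ω
Z = 170.0 + j303.4 Ω
|Z| = √(170.0² + 303.4²) = 347.7 Ω
I = V/|Z| = 287.6 mA
V_R = I·|Z_R| = 0.2876 × 170.0 = 48.89 V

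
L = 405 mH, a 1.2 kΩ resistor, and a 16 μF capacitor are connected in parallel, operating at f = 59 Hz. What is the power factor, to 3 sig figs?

ω = 2πf = 370.7 rad/s
X_L = ωL = 150 Ω
X_C = 1/(ωC) = 169 Ω
Parallel: admittances add. Y = 1/R + 1/(jωL) + jωC
Y = (0.000833 − j0.000729) S
|Y| = 0.00111 S → |Z| = 1/|Y| = 903 Ω, ∠Z = −∠Y = 41.2°
cos φ = cos(41.2°) = 0.753

0.753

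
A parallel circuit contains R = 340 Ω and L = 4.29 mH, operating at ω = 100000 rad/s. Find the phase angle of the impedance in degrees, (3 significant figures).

38.4°

X_L = ωL = 429 Ω
Parallel: admittances add. Y = 1/R + 1/(jωL)
Y = (0.00294 − j0.00233) S
|Y| = 0.00375 S → |Z| = 1/|Y| = 266 Ω, ∠Z = −∠Y = 38.4°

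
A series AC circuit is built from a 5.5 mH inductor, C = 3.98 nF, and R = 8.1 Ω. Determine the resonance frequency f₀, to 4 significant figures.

34.02 kHz

ω₀ = 1/√(LC) = 1/√(0.0055 × 3.98e-09) = 213700 rad/s
f₀ = ω₀/(2π) = 34.02 kHz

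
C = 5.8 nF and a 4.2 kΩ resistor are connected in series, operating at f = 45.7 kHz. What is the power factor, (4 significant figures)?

ω = 2πf = 287100 rad/s
X_C = 1/(ωC) = 600.4 Ω
Z = 4200 − j600.4 Ω
|Z| = √(4200² + 600.4²) = 4243 Ω
∠Z = arctan(-600.4/4200) = -8.136°
cos φ = cos(-8.136°) = 0.9899

0.9899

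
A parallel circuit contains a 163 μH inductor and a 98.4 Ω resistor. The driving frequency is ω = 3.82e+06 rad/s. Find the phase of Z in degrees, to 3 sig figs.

X_L = ωL = 623 Ω
Parallel: admittances add. Y = 1/R + 1/(jωL)
Y = (0.0102 − j0.00161) S
|Y| = 0.0103 S → |Z| = 1/|Y| = 97.2 Ω, ∠Z = −∠Y = 8.98°

8.98°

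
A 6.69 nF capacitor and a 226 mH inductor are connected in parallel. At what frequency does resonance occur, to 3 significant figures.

4.09 kHz

ω₀ = 1/√(LC) = 1/√(0.226 × 6.69e-09) = 25720 rad/s
f₀ = ω₀/(2π) = 4.09 kHz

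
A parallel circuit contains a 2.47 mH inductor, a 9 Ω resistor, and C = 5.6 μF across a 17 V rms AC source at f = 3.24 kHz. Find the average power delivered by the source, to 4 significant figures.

ω = 2πf = 20360 rad/s
X_L = ωL = 50.28 Ω
X_C = 1/(ωC) = 8.772 Ω
Parallel: admittances add. Y = 1/R + 1/(jωL) + jωC
Y = (0.1111 + j0.09411) S
|Y| = 0.1456 S → |Z| = 1/|Y| = 6.868 Ω, ∠Z = −∠Y = -40.27°
I = V/|Z| = 2.475 A
P = VI cos φ = 17 × 2.475 × cos(-40.27°) = 32.11 W

32.11 W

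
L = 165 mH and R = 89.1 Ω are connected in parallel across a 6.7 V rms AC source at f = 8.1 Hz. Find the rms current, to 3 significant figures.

801 mA

ω = 2πf = 50.89 rad/s
X_L = ωL = 8.40 Ω
Parallel: admittances add. Y = 1/R + 1/(jωL)
Y = (0.0112 − j0.119) S
|Y| = 0.120 S → |Z| = 1/|Y| = 8.36 Ω, ∠Z = −∠Y = 84.6°
I = V/|Z| = 6.7/8.36 = 801 mA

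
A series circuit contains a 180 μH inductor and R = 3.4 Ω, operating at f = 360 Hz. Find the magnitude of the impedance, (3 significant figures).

ω = 2πf = 2262 rad/s
X_L = ωL = 0.407 Ω
Z = 3.40 + j0.407 Ω
|Z| = √(3.40² + 0.407²) = 3.42 Ω

3.42 Ω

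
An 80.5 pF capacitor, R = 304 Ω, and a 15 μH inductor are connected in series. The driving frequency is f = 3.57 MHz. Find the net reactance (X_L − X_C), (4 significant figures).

ω = 2πf = 2.243e+07 rad/s
X_L = ωL = 336.5 Ω
X_C = 1/(ωC) = 553.8 Ω
X = 336.5 − 553.8 = -217.3 Ω

-217.3 Ω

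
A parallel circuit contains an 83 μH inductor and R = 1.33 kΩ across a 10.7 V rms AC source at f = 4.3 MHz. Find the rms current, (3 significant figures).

ω = 2πf = 2.702e+07 rad/s
X_L = ωL = 2240 Ω
Parallel: admittances add. Y = 1/R + 1/(jωL)
Y = (0.000752 − j0.000446) S
|Y| = 0.000874 S → |Z| = 1/|Y| = 1140 Ω, ∠Z = −∠Y = 30.7°
I = V/|Z| = 10.7/1140 = 9.35 mA

9.35 mA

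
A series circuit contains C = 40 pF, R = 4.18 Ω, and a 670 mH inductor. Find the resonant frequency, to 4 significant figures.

30.74 kHz

ω₀ = 1/√(LC) = 1/√(0.67 × 4e-11) = 193200 rad/s
f₀ = ω₀/(2π) = 30.74 kHz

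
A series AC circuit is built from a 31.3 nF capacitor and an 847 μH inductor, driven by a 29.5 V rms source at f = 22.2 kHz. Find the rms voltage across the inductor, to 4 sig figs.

31.43 V

ω = 2πf = 139500 rad/s
X_L = ωL = 118.1 Ω
X_C = 1/(ωC) = 229.0 Ω
Net reactance X = X_L − X_C = -110.9 Ω
Z = − j110.9 Ω
|Z| = √(0² + 110.9²) = 110.9 Ω
I = V/|Z| = 266.0 mA
V_L = I·|Z_L| = 0.2660 × 118.1 = 31.43 V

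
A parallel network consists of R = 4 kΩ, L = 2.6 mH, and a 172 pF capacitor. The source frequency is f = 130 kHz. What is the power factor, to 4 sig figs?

0.6034

ω = 2πf = 816800 rad/s
X_L = ωL = 2124 Ω
X_C = 1/(ωC) = 7118 Ω
Parallel: admittances add. Y = 1/R + 1/(jωL) + jωC
Y = (0.0002500 − j0.0003304) S
|Y| = 0.0004143 S → |Z| = 1/|Y| = 2414 Ω, ∠Z = −∠Y = 52.89°
cos φ = cos(52.89°) = 0.6034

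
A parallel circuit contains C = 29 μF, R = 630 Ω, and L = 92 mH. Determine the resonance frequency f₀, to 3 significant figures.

97.4 Hz

ω₀ = 1/√(LC) = 1/√(0.092 × 2.9e-05) = 612.2 rad/s
f₀ = ω₀/(2π) = 97.4 Hz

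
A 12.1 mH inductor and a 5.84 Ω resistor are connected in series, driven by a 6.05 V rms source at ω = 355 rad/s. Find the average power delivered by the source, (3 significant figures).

4.07 W

X_L = ωL = 4.30 Ω
Z = 5.84 + j4.30 Ω
|Z| = √(5.84² + 4.30²) = 7.25 Ω
∠Z = arctan(4.30/5.84) = 36.3°
I = V/|Z| = 835 mA
P = VI cos φ = 6.05 × 0.835 × cos(36.3°) = 4.07 W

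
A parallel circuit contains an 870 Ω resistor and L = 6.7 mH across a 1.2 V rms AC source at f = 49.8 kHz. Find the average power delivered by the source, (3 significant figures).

1.66 mW

ω = 2πf = 312900 rad/s
X_L = ωL = 2100 Ω
Parallel: admittances add. Y = 1/R + 1/(jωL)
Y = (0.00115 − j0.000477) S
|Y| = 0.00124 S → |Z| = 1/|Y| = 804 Ω, ∠Z = −∠Y = 22.5°
I = V/|Z| = 1.49 mA
P = VI cos φ = 1.2 × 0.00149 × cos(22.5°) = 1.66 mW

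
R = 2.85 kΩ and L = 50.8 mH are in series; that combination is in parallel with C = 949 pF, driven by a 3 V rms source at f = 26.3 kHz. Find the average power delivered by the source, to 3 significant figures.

326 μW

ω = 2πf = 165200 rad/s
X_L = ωL = 8390 Ω
X_C = 1/(ωC) = 6380 Ω
Branch 1 (R+jX_L): Z₁ = 2850 + j8390 Ω, |Z₁| = 8870 Ω
Branch 2 (−jX_C): Z₂ = −j6380 Ω
Parallel: Z = Z₁Z₂/(Z₁+Z₂), |Z| = 16200 Ω, ∠Z = -54.1°
I = V/|Z| = 185 μA
P = VI cos φ = 3 × 0.000185 × cos(-54.1°) = 326 μW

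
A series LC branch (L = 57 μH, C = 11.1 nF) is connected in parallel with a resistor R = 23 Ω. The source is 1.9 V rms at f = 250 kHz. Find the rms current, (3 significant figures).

ω = 2πf = 1.571e+06 rad/s
X_L = ωL = 89.5 Ω
X_C = 1/(ωC) = 57.4 Ω
Branch 1: Z₁ = R = 23.0 Ω
Branch 2 (series LC): Z₂ = j(X_L − X_C) = j32.2 Ω
Parallel: Z = Z₁Z₂/(Z₁+Z₂), |Z| = 18.7 Ω, ∠Z = 35.6°
I = V/|Z| = 1.9/18.7 = 102 mA

102 mA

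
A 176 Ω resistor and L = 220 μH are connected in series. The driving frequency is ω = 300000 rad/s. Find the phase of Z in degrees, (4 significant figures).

20.56°

X_L = ωL = 66.00 Ω
Z = 176.0 + j66.00 Ω
|Z| = √(176.0² + 66.00²) = 188.0 Ω
∠Z = arctan(66.00/176.0) = 20.56°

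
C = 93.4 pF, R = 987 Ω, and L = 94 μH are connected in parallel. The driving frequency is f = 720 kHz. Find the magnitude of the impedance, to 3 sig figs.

ω = 2πf = 4.524e+06 rad/s
X_L = ωL = 425 Ω
X_C = 1/(ωC) = 2370 Ω
Parallel: admittances add. Y = 1/R + 1/(jωL) + jωC
Y = (0.00101 − j0.00193) S
|Y| = 0.00218 S → |Z| = 1/|Y| = 459 Ω, ∠Z = −∠Y = 62.3°

459 Ω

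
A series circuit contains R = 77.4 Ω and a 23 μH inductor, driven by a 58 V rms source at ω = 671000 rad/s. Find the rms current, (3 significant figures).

735 mA

X_L = ωL = 15.4 Ω
Z = 77.4 + j15.4 Ω
|Z| = √(77.4² + 15.4²) = 78.9 Ω
I = V/|Z| = 58/78.9 = 735 mA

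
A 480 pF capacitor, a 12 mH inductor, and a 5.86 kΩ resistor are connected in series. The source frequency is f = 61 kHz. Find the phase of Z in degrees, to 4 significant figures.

-8.122°

ω = 2πf = 383300 rad/s
X_L = ωL = 4599 Ω
X_C = 1/(ωC) = 5436 Ω
Net reactance X = X_L − X_C = -836.3 Ω
Z = 5860 − j836.3 Ω
|Z| = √(5860² + 836.3²) = 5919 Ω
∠Z = arctan(-836.3/5860) = -8.122°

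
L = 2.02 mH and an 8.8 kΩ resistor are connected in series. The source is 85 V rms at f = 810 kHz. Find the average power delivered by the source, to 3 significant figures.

347 mW

ω = 2πf = 5.089e+06 rad/s
X_L = ωL = 10300 Ω
Z = 8800 + j10300 Ω
|Z| = √(8800² + 10300²) = 13500 Ω
∠Z = arctan(10300/8800) = 49.4°
I = V/|Z| = 6.28 mA
P = VI cos φ = 85 × 0.00628 × cos(49.4°) = 347 mW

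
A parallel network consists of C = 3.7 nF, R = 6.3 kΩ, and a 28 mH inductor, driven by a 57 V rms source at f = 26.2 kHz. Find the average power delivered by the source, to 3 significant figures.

516 mW

ω = 2πf = 164600 rad/s
X_L = ωL = 4610 Ω
X_C = 1/(ωC) = 1640 Ω
Parallel: admittances add. Y = 1/R + 1/(jωL) + jωC
Y = (0.000159 + j0.000392) S
|Y| = 0.000423 S → |Z| = 1/|Y| = 2360 Ω, ∠Z = −∠Y = -68.0°
I = V/|Z| = 24.1 mA
P = VI cos φ = 57 × 0.0241 × cos(-68.0°) = 516 mW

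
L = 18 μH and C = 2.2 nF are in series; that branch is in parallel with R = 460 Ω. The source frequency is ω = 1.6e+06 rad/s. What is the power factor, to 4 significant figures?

X_L = ωL = 28.80 Ω
X_C = 1/(ωC) = 284.1 Ω
Branch 1: Z₁ = R = 460.0 Ω
Branch 2 (series LC): Z₂ = j(X_L − X_C) = −j255.3 Ω
Parallel: Z = Z₁Z₂/(Z₁+Z₂), |Z| = 223.2 Ω, ∠Z = -60.97°
cos φ = cos(-60.97°) = 0.4853

0.4853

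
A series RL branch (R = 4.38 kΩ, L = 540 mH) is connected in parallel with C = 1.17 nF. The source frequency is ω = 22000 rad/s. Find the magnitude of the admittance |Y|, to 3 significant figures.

X_L = ωL = 11900 Ω
X_C = 1/(ωC) = 38900 Ω
Branch 1 (R+jX_L): Z₁ = 4380 + j11900 Ω, |Z₁| = 12700 Ω
Branch 2 (−jX_C): Z₂ = −j38900 Ω
Parallel: Z = Z₁Z₂/(Z₁+Z₂), |Z| = 18000 Ω, ∠Z = 60.5°
|Y| = 1/|Z| = 55.5 μS

55.5 μS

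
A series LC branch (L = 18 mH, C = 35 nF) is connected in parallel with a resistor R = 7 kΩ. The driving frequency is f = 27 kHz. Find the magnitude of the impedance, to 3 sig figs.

2670 Ω

ω = 2πf = 169600 rad/s
X_L = ωL = 3050 Ω
X_C = 1/(ωC) = 168 Ω
Branch 1: Z₁ = R = 7000 Ω
Branch 2 (series LC): Z₂ = j(X_L − X_C) = j2890 Ω
Parallel: Z = Z₁Z₂/(Z₁+Z₂), |Z| = 2670 Ω, ∠Z = 67.6°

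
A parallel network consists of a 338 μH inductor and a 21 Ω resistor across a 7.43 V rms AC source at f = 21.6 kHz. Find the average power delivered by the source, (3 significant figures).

2.63 W

ω = 2πf = 135700 rad/s
X_L = ωL = 45.9 Ω
Parallel: admittances add. Y = 1/R + 1/(jωL)
Y = (0.0476 − j0.0218) S
|Y| = 0.0524 S → |Z| = 1/|Y| = 19.1 Ω, ∠Z = −∠Y = 24.6°
I = V/|Z| = 389 mA
P = VI cos φ = 7.43 × 0.389 × cos(24.6°) = 2.63 W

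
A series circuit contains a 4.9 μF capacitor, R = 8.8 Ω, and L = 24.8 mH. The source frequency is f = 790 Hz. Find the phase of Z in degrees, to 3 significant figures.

83.9°

ω = 2πf = 4964 rad/s
X_L = ωL = 123 Ω
X_C = 1/(ωC) = 41.1 Ω
Net reactance X = X_L − X_C = 82.0 Ω
Z = 8.80 + j82.0 Ω
|Z| = √(8.80² + 82.0²) = 82.5 Ω
∠Z = arctan(82.0/8.80) = 83.9°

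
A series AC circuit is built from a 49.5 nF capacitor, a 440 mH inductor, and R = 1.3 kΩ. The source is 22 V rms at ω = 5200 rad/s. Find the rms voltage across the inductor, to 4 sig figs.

X_L = ωL = 2288 Ω
X_C = 1/(ωC) = 3885 Ω
Net reactance X = X_L − X_C = -1597 Ω
Z = 1300 − j1597 Ω
|Z| = √(1300² + 1597²) = 2059 Ω
I = V/|Z| = 10.68 mA
V_L = I·|Z_L| = 0.01068 × 2288 = 24.44 V

24.44 V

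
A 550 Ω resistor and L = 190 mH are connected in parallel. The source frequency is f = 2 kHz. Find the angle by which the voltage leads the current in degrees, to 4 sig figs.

12.97°

ω = 2πf = 12570 rad/s
X_L = ωL = 2388 Ω
Parallel: admittances add. Y = 1/R + 1/(jωL)
Y = (0.001818 − j0.0004188) S
|Y| = 0.001866 S → |Z| = 1/|Y| = 536.0 Ω, ∠Z = −∠Y = 12.97°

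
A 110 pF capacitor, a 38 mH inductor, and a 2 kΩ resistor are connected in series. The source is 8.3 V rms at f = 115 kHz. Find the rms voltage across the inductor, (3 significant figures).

ω = 2πf = 722600 rad/s
X_L = ωL = 27500 Ω
X_C = 1/(ωC) = 12600 Ω
Net reactance X = X_L − X_C = 14900 Ω
Z = 2000 + j14900 Ω
|Z| = √(2000² + 14900²) = 15000 Ω
I = V/|Z| = 553 μA
V_L = I·|Z_L| = 0.000553 × 27500 = 15.2 V

15.2 V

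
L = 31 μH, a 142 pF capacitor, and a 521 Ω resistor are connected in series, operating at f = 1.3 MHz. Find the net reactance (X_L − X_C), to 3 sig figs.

ω = 2πf = 8.168e+06 rad/s
X_L = ωL = 253 Ω
X_C = 1/(ωC) = 862 Ω
X = 253 − 862 = -609 Ω

-609 Ω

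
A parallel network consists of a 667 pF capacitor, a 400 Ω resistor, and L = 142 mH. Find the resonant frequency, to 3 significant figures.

16.4 kHz

ω₀ = 1/√(LC) = 1/√(0.142 × 6.67e-10) = 102800 rad/s
f₀ = ω₀/(2π) = 16.4 kHz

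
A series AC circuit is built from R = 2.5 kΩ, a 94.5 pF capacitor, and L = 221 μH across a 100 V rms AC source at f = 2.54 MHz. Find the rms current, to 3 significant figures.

ω = 2πf = 1.596e+07 rad/s
X_L = ωL = 3530 Ω
X_C = 1/(ωC) = 663 Ω
Net reactance X = X_L − X_C = 2860 Ω
Z = 2500 + j2860 Ω
|Z| = √(2500² + 2860²) = 3800 Ω
I = V/|Z| = 100/3800 = 26.3 mA

26.3 mA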